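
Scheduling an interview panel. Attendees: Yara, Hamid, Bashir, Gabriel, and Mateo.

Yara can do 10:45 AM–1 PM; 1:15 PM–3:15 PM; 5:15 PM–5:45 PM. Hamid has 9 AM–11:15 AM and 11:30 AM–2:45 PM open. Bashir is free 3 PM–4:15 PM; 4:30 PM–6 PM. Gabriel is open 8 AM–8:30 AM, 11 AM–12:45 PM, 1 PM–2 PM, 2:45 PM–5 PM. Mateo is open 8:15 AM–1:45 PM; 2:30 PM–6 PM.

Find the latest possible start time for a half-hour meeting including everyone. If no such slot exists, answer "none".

none

Yara ∩ Hamid: 10:45-11:15, 11:30-13:00, 13:15-14:45.
Yara ∩ Hamid ∩ Bashir: ∅.
Yara ∩ Hamid ∩ Bashir ∩ Gabriel: ∅.
Yara ∩ Hamid ∩ Bashir ∩ Gabriel ∩ Mateo: ∅.
There is no time when everyone is free.
No common window is at least 30 minutes long.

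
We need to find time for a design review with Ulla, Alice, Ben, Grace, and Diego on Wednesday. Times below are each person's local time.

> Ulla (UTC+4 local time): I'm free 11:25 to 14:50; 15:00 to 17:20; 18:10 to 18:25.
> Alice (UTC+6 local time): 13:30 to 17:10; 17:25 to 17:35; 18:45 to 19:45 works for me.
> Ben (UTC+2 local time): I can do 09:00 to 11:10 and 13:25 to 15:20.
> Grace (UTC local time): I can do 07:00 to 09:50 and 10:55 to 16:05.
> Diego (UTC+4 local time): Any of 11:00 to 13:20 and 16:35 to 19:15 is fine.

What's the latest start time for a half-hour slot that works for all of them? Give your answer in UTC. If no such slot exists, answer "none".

Ulla in UTC: 07:25-10:50, 11:00-13:20, 14:10-14:25 (subtract 4h to convert from UTC+4).
Alice in UTC: 07:30-11:10, 11:25-11:35, 12:45-13:45 (subtract 6h to convert from UTC+6).
Ben in UTC: 07:00-09:10, 11:25-13:20 (subtract 2h to convert from UTC+2).
Grace in UTC: 07:00-09:50, 10:55-16:05.
Diego in UTC: 07:00-09:20, 12:35-15:15 (subtract 4h to convert from UTC+4).
Ulla ∩ Alice: 07:30-10:50, 11:00-11:10, 11:25-11:35, 12:45-13:20.
Ulla ∩ Alice ∩ Ben: 07:30-09:10, 11:25-11:35, 12:45-13:20.
Ulla ∩ Alice ∩ Ben ∩ Grace: 07:30-09:10, 11:25-11:35, 12:45-13:20.
Ulla ∩ Alice ∩ Ben ∩ Grace ∩ Diego: 07:30-09:10, 12:45-13:20.
The last common window of at least 30 minutes is 12:45-13:20; a 30-minute meeting can start as late as 12:50 and still end by 13:20.

12:50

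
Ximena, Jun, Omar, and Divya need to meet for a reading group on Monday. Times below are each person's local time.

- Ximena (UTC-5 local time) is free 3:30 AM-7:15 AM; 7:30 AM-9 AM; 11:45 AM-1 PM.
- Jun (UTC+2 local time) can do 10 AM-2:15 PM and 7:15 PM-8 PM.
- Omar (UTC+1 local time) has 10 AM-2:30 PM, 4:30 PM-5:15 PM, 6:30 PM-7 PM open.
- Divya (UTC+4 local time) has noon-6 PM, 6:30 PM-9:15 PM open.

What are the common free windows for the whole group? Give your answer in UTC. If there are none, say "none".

09:00-12:15

Ximena in UTC: 08:30-12:15, 12:30-14:00, 16:45-18:00 (add 5h to convert from UTC-5).
Jun in UTC: 08:00-12:15, 17:15-18:00 (subtract 2h to convert from UTC+2).
Omar in UTC: 09:00-13:30, 15:30-16:15, 17:30-18:00 (subtract 1h to convert from UTC+1).
Divya in UTC: 08:00-14:00, 14:30-17:15 (subtract 4h to convert from UTC+4).
Ximena ∩ Jun: 08:30-12:15, 17:15-18:00.
Ximena ∩ Jun ∩ Omar: 09:00-12:15, 17:30-18:00.
Ximena ∩ Jun ∩ Omar ∩ Divya: 09:00-12:15.
So the common availability across everyone is 09:00-12:15.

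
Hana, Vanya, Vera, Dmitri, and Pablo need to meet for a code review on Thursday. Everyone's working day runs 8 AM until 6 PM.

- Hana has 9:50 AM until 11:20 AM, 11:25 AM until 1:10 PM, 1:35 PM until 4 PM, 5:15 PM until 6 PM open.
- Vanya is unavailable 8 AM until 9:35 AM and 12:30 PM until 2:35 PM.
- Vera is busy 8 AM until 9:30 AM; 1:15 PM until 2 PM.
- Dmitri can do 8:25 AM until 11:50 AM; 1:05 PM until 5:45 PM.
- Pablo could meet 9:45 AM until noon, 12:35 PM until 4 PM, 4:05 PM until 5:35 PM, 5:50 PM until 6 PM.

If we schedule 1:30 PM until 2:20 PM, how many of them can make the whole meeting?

2

Hana free: 09:50-11:20, 11:25-13:10, 13:35-16:00, 17:15-18:00.
Vanya free: 09:35-12:30, 14:35-18:00 (invert busy blocks within the working day).
Vera free: 09:30-13:15, 14:00-18:00 (invert busy blocks within the working day).
Dmitri free: 08:25-11:50, 13:05-17:45.
Pablo free: 09:45-12:00, 12:35-16:00, 16:05-17:35, 17:50-18:00.
Dmitri and Pablo can make the full 13:30-14:20 slot — that's 2.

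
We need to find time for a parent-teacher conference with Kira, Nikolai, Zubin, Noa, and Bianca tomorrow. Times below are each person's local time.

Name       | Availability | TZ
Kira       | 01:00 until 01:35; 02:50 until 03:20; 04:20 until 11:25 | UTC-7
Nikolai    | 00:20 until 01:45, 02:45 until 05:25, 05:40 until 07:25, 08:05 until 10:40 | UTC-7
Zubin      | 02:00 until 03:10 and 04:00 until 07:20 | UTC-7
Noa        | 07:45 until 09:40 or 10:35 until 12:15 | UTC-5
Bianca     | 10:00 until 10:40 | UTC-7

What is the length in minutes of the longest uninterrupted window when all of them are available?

0

Kira in UTC: 08:00-08:35, 09:50-10:20, 11:20-18:25 (add 7h to convert from UTC-7).
Nikolai in UTC: 07:20-08:45, 09:45-12:25, 12:40-14:25, 15:05-17:40 (add 7h to convert from UTC-7).
Zubin in UTC: 09:00-10:10, 11:00-14:20 (add 7h to convert from UTC-7).
Noa in UTC: 12:45-14:40, 15:35-17:15 (add 5h to convert from UTC-5).
Bianca in UTC: 17:00-17:40 (add 7h to convert from UTC-7).
Kira ∩ Nikolai: 08:00-08:35, 09:50-10:20, 11:20-12:25, 12:40-14:25, 15:05-17:40.
Kira ∩ Nikolai ∩ Zubin: 09:50-10:10, 11:20-12:25, 12:40-14:20.
Kira ∩ Nikolai ∩ Zubin ∩ Noa: 12:45-14:20.
Kira ∩ Nikolai ∩ Zubin ∩ Noa ∩ Bianca: ∅.
There is no time when everyone is free.
No common window exists, so the longest block is 0 minutes.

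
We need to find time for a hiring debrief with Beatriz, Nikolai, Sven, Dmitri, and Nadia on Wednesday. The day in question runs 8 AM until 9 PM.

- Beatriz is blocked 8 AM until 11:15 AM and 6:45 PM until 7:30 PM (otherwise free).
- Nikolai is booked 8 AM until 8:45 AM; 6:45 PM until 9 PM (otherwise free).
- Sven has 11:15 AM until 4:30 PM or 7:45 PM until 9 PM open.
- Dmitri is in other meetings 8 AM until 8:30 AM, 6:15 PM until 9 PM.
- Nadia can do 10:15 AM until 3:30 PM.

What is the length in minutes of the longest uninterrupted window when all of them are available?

Beatriz free: 11:15-18:45, 19:30-21:00 (invert busy blocks within the working day).
Nikolai free: 08:45-18:45 (invert busy blocks within the working day).
Sven free: 11:15-16:30, 19:45-21:00.
Dmitri free: 08:30-18:15 (invert busy blocks within the working day).
Nadia free: 10:15-15:30.
Beatriz ∩ Nikolai: 11:15-18:45.
Beatriz ∩ Nikolai ∩ Sven: 11:15-16:30.
Beatriz ∩ Nikolai ∩ Sven ∩ Dmitri: 11:15-16:30.
Beatriz ∩ Nikolai ∩ Sven ∩ Dmitri ∩ Nadia: 11:15-15:30.
The longest is 11:15-15:30 at 255 minutes.

255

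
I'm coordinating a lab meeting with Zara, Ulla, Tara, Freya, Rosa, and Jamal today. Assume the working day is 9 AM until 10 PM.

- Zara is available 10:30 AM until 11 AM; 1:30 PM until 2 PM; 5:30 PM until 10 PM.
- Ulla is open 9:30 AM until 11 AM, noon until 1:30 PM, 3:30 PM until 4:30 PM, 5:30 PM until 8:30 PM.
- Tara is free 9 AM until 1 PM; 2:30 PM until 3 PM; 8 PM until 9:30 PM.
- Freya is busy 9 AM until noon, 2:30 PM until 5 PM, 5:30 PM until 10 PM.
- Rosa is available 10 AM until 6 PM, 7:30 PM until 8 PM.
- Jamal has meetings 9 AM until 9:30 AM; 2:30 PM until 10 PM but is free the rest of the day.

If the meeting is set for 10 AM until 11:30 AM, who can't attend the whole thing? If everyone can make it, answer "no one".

Freya, Ulla, Zara

Zara free: 10:30-11:00, 13:30-14:00, 17:30-22:00.
Ulla free: 09:30-11:00, 12:00-13:30, 15:30-16:30, 17:30-20:30.
Tara free: 09:00-13:00, 14:30-15:00, 20:00-21:30.
Freya free: 12:00-14:30, 17:00-17:30 (invert busy blocks within the working day).
Rosa free: 10:00-18:00, 19:30-20:00.
Jamal free: 09:30-14:30 (invert busy blocks within the working day).
Zara: not fully free for 10:00-11:30. Ulla: not fully free for 10:00-11:30. Tara: free for 10:00-11:30. Freya: not fully free for 10:00-11:30. Rosa: free for 10:00-11:30. Jamal: free for 10:00-11:30.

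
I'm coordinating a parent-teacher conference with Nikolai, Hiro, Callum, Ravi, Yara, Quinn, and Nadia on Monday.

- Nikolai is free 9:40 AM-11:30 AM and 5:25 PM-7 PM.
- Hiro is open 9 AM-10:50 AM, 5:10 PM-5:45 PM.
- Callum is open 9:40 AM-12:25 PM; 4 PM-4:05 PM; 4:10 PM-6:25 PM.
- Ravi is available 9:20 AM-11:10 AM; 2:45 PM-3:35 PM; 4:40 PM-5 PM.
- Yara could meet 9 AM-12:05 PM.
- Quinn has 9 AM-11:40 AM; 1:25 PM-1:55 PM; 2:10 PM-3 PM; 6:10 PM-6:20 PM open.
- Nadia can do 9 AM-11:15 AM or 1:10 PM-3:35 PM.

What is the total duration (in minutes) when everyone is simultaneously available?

70

Nikolai ∩ Hiro: 09:40-10:50, 17:25-17:45.
Nikolai ∩ Hiro ∩ Callum: 09:40-10:50, 17:25-17:45.
Nikolai ∩ Hiro ∩ Callum ∩ Ravi: 09:40-10:50.
Nikolai ∩ Hiro ∩ Callum ∩ Ravi ∩ Yara: 09:40-10:50.
Nikolai ∩ Hiro ∩ Callum ∩ Ravi ∩ Yara ∩ Quinn: 09:40-10:50.
Nikolai ∩ Hiro ∩ Callum ∩ Ravi ∩ Yara ∩ Quinn ∩ Nadia: 09:40-10:50.
That's a single block of 70 minutes.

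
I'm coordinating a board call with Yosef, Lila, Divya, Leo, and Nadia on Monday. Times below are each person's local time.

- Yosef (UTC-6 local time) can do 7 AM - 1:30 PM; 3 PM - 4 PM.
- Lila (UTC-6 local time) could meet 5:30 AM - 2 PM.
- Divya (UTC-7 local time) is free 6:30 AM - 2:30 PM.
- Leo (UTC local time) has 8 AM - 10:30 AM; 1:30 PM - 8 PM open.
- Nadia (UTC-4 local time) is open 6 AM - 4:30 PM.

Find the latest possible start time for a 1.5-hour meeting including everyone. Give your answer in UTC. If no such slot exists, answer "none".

18:00

Yosef in UTC: 13:00-19:30, 21:00-22:00 (add 6h to convert from UTC-6).
Lila in UTC: 11:30-20:00 (add 6h to convert from UTC-6).
Divya in UTC: 13:30-21:30 (add 7h to convert from UTC-7).
Leo in UTC: 08:00-10:30, 13:30-20:00.
Nadia in UTC: 10:00-20:30 (add 4h to convert from UTC-4).
Yosef ∩ Lila: 13:00-19:30.
Yosef ∩ Lila ∩ Divya: 13:30-19:30.
Yosef ∩ Lila ∩ Divya ∩ Leo: 13:30-19:30.
Yosef ∩ Lila ∩ Divya ∩ Leo ∩ Nadia: 13:30-19:30.
The last common window of at least 90 minutes is 13:30-19:30; a 90-minute meeting can start as late as 18:00 and still end by 19:30.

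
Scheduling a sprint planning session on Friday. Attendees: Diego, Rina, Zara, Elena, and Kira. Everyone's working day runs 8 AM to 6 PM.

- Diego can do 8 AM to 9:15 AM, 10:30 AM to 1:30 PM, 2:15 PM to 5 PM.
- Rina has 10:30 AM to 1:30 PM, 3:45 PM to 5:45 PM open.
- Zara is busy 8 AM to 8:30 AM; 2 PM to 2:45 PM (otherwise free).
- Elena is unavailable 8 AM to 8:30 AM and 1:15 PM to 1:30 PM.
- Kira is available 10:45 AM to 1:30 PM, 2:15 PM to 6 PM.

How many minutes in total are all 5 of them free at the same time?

225

Diego free: 08:00-09:15, 10:30-13:30, 14:15-17:00.
Rina free: 10:30-13:30, 15:45-17:45.
Zara free: 08:30-14:00, 14:45-18:00 (invert busy blocks within the working day).
Elena free: 08:30-13:15, 13:30-18:00 (invert busy blocks within the working day).
Kira free: 10:45-13:30, 14:15-18:00.
Diego ∩ Rina: 10:30-13:30, 15:45-17:00.
Diego ∩ Rina ∩ Zara: 10:30-13:30, 15:45-17:00.
Diego ∩ Rina ∩ Zara ∩ Elena: 10:30-13:15, 15:45-17:00.
Diego ∩ Rina ∩ Zara ∩ Elena ∩ Kira: 10:45-13:15, 15:45-17:00.
Those are the intersection windows.
Summing the common windows: 150 + 75 = 225 minutes.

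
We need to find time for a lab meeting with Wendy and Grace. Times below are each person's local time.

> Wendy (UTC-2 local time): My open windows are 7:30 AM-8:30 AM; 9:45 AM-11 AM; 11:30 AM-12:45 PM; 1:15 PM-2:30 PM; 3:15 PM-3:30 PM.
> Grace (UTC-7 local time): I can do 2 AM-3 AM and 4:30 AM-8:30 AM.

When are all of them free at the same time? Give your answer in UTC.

Wendy in UTC: 09:30-10:30, 11:45-13:00, 13:30-14:45, 15:15-16:30, 17:15-17:30 (add 2h to convert from UTC-2).
Grace in UTC: 09:00-10:00, 11:30-15:30 (add 7h to convert from UTC-7).
Wendy ∩ Grace: 09:30-10:00, 11:45-13:00, 13:30-14:45, 15:15-15:30.

09:30-10:00, 11:45-13:00, 13:30-14:45, 15:15-15:30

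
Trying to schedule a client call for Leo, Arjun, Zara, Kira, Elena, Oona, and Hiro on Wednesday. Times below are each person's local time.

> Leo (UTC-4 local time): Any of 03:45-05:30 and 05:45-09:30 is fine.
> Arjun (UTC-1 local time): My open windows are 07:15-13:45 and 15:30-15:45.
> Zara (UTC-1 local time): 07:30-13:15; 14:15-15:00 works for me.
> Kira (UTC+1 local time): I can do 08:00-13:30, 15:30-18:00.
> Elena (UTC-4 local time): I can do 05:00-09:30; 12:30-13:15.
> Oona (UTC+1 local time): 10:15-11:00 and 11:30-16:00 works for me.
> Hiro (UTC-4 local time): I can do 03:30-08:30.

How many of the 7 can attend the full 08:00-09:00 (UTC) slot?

Leo in UTC: 07:45-09:30, 09:45-13:30 (add 4h to convert from UTC-4).
Arjun in UTC: 08:15-14:45, 16:30-16:45 (add 1h to convert from UTC-1).
Zara in UTC: 08:30-14:15, 15:15-16:00 (add 1h to convert from UTC-1).
Kira in UTC: 07:00-12:30, 14:30-17:00 (subtract 1h to convert from UTC+1).
Elena in UTC: 09:00-13:30, 16:30-17:15 (add 4h to convert from UTC-4).
Oona in UTC: 09:15-10:00, 10:30-15:00 (subtract 1h to convert from UTC+1).
Hiro in UTC: 07:30-12:30 (add 4h to convert from UTC-4).
Leo, Kira, and Hiro can make the full 08:00-09:00 slot — that's 3.

3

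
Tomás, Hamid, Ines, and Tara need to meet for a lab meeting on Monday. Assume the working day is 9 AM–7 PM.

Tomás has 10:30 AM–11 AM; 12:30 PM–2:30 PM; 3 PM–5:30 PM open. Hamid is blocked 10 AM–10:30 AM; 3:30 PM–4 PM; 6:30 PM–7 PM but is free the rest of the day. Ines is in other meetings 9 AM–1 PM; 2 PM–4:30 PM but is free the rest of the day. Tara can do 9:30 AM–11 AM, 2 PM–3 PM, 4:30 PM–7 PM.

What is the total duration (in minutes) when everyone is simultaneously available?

60

Tomás free: 10:30-11:00, 12:30-14:30, 15:00-17:30.
Hamid free: 09:00-10:00, 10:30-15:30, 16:00-18:30 (invert busy blocks within the working day).
Ines free: 13:00-14:00, 16:30-19:00 (invert busy blocks within the working day).
Tara free: 09:30-11:00, 14:00-15:00, 16:30-19:00.
Tomás ∩ Hamid: 10:30-11:00, 12:30-14:30, 15:00-15:30, 16:00-17:30.
Tomás ∩ Hamid ∩ Ines: 13:00-14:00, 16:30-17:30.
Tomás ∩ Hamid ∩ Ines ∩ Tara: 16:30-17:30.
That's a single block of 60 minutes.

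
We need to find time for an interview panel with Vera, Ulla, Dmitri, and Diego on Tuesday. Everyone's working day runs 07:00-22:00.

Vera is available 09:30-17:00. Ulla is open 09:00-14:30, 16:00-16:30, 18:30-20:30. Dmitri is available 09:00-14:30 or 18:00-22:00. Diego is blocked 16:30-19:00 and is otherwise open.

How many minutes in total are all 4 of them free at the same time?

300

Vera free: 09:30-17:00.
Ulla free: 09:00-14:30, 16:00-16:30, 18:30-20:30.
Dmitri free: 09:00-14:30, 18:00-22:00.
Diego free: 07:00-16:30, 19:00-22:00 (invert busy blocks within the working day).
Vera ∩ Ulla: 09:30-14:30, 16:00-16:30.
Vera ∩ Ulla ∩ Dmitri: 09:30-14:30.
Vera ∩ Ulla ∩ Dmitri ∩ Diego: 09:30-14:30.
That's a single block of 300 minutes.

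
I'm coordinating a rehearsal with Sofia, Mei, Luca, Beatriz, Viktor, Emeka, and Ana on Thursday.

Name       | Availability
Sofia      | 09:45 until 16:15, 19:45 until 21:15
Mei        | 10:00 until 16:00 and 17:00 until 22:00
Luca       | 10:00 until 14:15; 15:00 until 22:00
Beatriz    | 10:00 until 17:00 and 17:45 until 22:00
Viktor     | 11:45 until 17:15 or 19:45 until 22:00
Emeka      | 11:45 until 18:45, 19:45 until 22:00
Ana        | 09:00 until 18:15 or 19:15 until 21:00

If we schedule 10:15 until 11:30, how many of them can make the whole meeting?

5

Sofia, Mei, Luca, Beatriz, and Ana can make the full 10:15-11:30 slot — that's 5.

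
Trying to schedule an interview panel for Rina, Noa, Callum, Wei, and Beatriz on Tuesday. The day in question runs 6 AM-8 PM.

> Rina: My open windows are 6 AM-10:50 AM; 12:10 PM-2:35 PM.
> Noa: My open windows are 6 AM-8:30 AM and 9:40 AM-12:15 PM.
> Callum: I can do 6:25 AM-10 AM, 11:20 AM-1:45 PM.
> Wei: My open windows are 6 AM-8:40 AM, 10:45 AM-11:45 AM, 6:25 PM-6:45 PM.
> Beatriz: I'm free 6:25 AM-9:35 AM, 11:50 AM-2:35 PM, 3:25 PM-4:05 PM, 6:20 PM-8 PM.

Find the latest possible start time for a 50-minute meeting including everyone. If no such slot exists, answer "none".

07:40

Rina ∩ Noa: 06:00-08:30, 09:40-10:50, 12:10-12:15.
Rina ∩ Noa ∩ Callum: 06:25-08:30, 09:40-10:00, 12:10-12:15.
Rina ∩ Noa ∩ Callum ∩ Wei: 06:25-08:30.
Rina ∩ Noa ∩ Callum ∩ Wei ∩ Beatriz: 06:25-08:30.
So the common availability across everyone is 06:25-08:30.
The last common window of at least 50 minutes is 06:25-08:30; a 50-minute meeting can start as late as 07:40 and still end by 08:30.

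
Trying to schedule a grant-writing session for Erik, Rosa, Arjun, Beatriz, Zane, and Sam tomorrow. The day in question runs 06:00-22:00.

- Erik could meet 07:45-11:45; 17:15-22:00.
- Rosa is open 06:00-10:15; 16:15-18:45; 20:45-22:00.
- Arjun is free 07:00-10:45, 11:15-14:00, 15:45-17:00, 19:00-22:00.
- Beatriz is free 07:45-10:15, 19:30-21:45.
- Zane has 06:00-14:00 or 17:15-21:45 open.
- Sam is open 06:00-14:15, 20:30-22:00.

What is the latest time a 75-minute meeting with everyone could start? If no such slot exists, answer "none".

09:00

Erik ∩ Rosa: 07:45-10:15, 17:15-18:45, 20:45-22:00.
Erik ∩ Rosa ∩ Arjun: 07:45-10:15, 20:45-22:00.
Erik ∩ Rosa ∩ Arjun ∩ Beatriz: 07:45-10:15, 20:45-21:45.
Erik ∩ Rosa ∩ Arjun ∩ Beatriz ∩ Zane: 07:45-10:15, 20:45-21:45.
Erik ∩ Rosa ∩ Arjun ∩ Beatriz ∩ Zane ∩ Sam: 07:45-10:15, 20:45-21:45.
So the common availability across everyone is 07:45-10:15, 20:45-21:45.
The last common window of at least 75 minutes is 07:45-10:15; a 75-minute meeting can start as late as 09:00 and still end by 10:15.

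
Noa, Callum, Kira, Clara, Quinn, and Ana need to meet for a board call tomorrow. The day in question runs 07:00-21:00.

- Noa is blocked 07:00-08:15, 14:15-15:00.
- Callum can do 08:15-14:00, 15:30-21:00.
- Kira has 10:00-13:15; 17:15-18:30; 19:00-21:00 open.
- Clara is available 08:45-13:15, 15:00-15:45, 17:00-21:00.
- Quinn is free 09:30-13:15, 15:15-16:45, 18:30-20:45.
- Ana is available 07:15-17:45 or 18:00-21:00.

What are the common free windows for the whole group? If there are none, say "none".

10:00-13:15, 19:00-20:45

Noa free: 08:15-14:15, 15:00-21:00 (invert busy blocks within the working day).
Callum free: 08:15-14:00, 15:30-21:00.
Kira free: 10:00-13:15, 17:15-18:30, 19:00-21:00.
Clara free: 08:45-13:15, 15:00-15:45, 17:00-21:00.
Quinn free: 09:30-13:15, 15:15-16:45, 18:30-20:45.
Ana free: 07:15-17:45, 18:00-21:00.
Noa ∩ Callum: 08:15-14:00, 15:30-21:00.
Noa ∩ Callum ∩ Kira: 10:00-13:15, 17:15-18:30, 19:00-21:00.
Noa ∩ Callum ∩ Kira ∩ Clara: 10:00-13:15, 17:15-18:30, 19:00-21:00.
Noa ∩ Callum ∩ Kira ∩ Clara ∩ Quinn: 10:00-13:15, 19:00-20:45.
Noa ∩ Callum ∩ Kira ∩ Clara ∩ Quinn ∩ Ana: 10:00-13:15, 19:00-20:45.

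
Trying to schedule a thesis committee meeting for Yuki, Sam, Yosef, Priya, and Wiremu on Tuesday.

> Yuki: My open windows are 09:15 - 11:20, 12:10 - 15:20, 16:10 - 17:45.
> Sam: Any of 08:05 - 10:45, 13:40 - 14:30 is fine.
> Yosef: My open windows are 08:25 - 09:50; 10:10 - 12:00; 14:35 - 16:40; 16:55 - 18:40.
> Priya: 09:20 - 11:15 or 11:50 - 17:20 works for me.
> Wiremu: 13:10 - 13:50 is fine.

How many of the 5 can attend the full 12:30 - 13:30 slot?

Yuki and Priya can make the full 12:30-13:30 slot — that's 2.

2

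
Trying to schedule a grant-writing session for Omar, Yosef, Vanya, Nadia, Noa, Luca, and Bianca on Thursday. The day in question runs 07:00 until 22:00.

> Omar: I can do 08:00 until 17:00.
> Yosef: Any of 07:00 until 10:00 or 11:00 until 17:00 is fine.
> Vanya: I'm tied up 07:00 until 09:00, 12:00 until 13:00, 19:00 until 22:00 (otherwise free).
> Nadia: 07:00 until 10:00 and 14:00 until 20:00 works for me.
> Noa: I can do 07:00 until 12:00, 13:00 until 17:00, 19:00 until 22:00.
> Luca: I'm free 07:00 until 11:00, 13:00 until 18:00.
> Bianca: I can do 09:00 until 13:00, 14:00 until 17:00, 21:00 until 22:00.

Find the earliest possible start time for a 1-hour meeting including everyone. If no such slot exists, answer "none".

09:00

Omar free: 08:00-17:00.
Yosef free: 07:00-10:00, 11:00-17:00.
Vanya free: 09:00-12:00, 13:00-19:00 (invert busy blocks within the working day).
Nadia free: 07:00-10:00, 14:00-20:00.
Noa free: 07:00-12:00, 13:00-17:00, 19:00-22:00.
Luca free: 07:00-11:00, 13:00-18:00.
Bianca free: 09:00-13:00, 14:00-17:00, 21:00-22:00.
Omar ∩ Yosef: 08:00-10:00, 11:00-17:00.
Omar ∩ Yosef ∩ Vanya: 09:00-10:00, 11:00-12:00, 13:00-17:00.
Omar ∩ Yosef ∩ Vanya ∩ Nadia: 09:00-10:00, 14:00-17:00.
Omar ∩ Yosef ∩ Vanya ∩ Nadia ∩ Noa: 09:00-10:00, 14:00-17:00.
Omar ∩ Yosef ∩ Vanya ∩ Nadia ∩ Noa ∩ Luca: 09:00-10:00, 14:00-17:00.
Omar ∩ Yosef ∩ Vanya ∩ Nadia ∩ Noa ∩ Luca ∩ Bianca: 09:00-10:00, 14:00-17:00.
The first common window of at least 60 minutes is 09:00-10:00, so the earliest start is 09:00.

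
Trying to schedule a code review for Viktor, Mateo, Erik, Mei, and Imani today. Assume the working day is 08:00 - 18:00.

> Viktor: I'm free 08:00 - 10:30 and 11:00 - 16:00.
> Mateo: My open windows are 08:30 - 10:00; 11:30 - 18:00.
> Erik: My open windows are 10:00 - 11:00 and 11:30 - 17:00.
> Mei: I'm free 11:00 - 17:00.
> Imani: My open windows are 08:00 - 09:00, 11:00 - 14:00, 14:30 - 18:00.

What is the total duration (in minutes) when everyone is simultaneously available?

240

Viktor ∩ Mateo: 08:30-10:00, 11:30-16:00.
Viktor ∩ Mateo ∩ Erik: 11:30-16:00.
Viktor ∩ Mateo ∩ Erik ∩ Mei: 11:30-16:00.
Viktor ∩ Mateo ∩ Erik ∩ Mei ∩ Imani: 11:30-14:00, 14:30-16:00.
Summing the common windows: 150 + 90 = 240 minutes.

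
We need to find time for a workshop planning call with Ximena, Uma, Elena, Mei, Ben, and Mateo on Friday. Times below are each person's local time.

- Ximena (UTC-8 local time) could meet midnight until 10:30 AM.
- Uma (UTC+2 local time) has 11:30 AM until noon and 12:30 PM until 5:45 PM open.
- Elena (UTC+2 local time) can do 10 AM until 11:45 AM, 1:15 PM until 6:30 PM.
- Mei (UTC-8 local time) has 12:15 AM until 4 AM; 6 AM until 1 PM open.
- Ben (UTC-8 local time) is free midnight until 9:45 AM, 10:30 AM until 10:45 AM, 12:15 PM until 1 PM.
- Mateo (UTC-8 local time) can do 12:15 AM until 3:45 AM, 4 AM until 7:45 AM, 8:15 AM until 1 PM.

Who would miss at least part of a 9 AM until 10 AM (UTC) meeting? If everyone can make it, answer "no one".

Elena, Uma

Ximena in UTC: 08:00-18:30 (add 8h to convert from UTC-8).
Uma in UTC: 09:30-10:00, 10:30-15:45 (subtract 2h to convert from UTC+2).
Elena in UTC: 08:00-09:45, 11:15-16:30 (subtract 2h to convert from UTC+2).
Mei in UTC: 08:15-12:00, 14:00-21:00 (add 8h to convert from UTC-8).
Ben in UTC: 08:00-17:45, 18:30-18:45, 20:15-21:00 (add 8h to convert from UTC-8).
Mateo in UTC: 08:15-11:45, 12:00-15:45, 16:15-21:00 (add 8h to convert from UTC-8).
Ximena: free for 09:00-10:00. Uma: not fully free for 09:00-10:00. Elena: not fully free for 09:00-10:00. Mei: free for 09:00-10:00. Ben: free for 09:00-10:00. Mateo: free for 09:00-10:00.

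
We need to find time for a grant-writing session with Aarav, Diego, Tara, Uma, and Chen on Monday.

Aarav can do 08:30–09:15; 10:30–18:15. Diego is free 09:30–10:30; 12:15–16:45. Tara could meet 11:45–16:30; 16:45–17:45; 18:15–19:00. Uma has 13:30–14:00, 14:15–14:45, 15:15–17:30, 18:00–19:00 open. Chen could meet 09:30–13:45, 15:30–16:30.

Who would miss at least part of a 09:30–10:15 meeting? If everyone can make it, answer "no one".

Aarav, Tara, Uma

Aarav: not fully free for 09:30-10:15. Diego: free for 09:30-10:15. Tara: not fully free for 09:30-10:15. Uma: not fully free for 09:30-10:15. Chen: free for 09:30-10:15.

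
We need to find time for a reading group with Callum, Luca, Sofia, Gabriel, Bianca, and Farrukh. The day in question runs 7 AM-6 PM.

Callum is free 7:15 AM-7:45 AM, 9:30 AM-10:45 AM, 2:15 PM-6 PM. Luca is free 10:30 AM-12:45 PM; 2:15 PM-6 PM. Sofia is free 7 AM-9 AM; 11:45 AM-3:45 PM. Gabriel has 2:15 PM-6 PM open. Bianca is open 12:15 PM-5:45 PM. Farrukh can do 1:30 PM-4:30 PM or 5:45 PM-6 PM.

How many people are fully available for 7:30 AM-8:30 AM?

Sofia can make the full 07:30-08:30 slot — that's 1.

1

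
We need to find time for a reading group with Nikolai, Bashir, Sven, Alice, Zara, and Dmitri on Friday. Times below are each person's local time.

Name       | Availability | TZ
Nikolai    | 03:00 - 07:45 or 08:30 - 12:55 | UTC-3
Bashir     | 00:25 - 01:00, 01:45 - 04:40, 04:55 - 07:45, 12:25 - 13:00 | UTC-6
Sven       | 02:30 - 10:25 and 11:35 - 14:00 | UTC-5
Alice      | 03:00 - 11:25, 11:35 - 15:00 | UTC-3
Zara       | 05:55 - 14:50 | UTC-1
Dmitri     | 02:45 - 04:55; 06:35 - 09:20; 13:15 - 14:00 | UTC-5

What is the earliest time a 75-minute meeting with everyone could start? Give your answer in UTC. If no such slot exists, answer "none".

Nikolai in UTC: 06:00-10:45, 11:30-15:55 (add 3h to convert from UTC-3).
Bashir in UTC: 06:25-07:00, 07:45-10:40, 10:55-13:45, 18:25-19:00 (add 6h to convert from UTC-6).
Sven in UTC: 07:30-15:25, 16:35-19:00 (add 5h to convert from UTC-5).
Alice in UTC: 06:00-14:25, 14:35-18:00 (add 3h to convert from UTC-3).
Zara in UTC: 06:55-15:50 (add 1h to convert from UTC-1).
Dmitri in UTC: 07:45-09:55, 11:35-14:20, 18:15-19:00 (add 5h to convert from UTC-5).
Nikolai ∩ Bashir: 06:25-07:00, 07:45-10:40, 11:30-13:45.
Nikolai ∩ Bashir ∩ Sven: 07:45-10:40, 11:30-13:45.
Nikolai ∩ Bashir ∩ Sven ∩ Alice: 07:45-10:40, 11:30-13:45.
Nikolai ∩ Bashir ∩ Sven ∩ Alice ∩ Zara: 07:45-10:40, 11:30-13:45.
Nikolai ∩ Bashir ∩ Sven ∩ Alice ∩ Zara ∩ Dmitri: 07:45-09:55, 11:35-13:45.
The first common window of at least 75 minutes is 07:45-09:55, so the earliest start is 07:45.

07:45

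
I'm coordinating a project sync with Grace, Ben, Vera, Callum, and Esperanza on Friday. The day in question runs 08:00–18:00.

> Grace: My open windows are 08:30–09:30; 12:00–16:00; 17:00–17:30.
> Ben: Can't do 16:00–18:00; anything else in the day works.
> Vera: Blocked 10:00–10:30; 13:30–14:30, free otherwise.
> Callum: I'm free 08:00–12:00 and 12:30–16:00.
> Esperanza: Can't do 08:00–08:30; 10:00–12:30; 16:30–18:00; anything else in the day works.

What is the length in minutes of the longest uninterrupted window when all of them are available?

Grace free: 08:30-09:30, 12:00-16:00, 17:00-17:30.
Ben free: 08:00-16:00 (invert busy blocks within the working day).
Vera free: 08:00-10:00, 10:30-13:30, 14:30-18:00 (invert busy blocks within the working day).
Callum free: 08:00-12:00, 12:30-16:00.
Esperanza free: 08:30-10:00, 12:30-16:30 (invert busy blocks within the working day).
Grace ∩ Ben: 08:30-09:30, 12:00-16:00.
Grace ∩ Ben ∩ Vera: 08:30-09:30, 12:00-13:30, 14:30-16:00.
Grace ∩ Ben ∩ Vera ∩ Callum: 08:30-09:30, 12:30-13:30, 14:30-16:00.
Grace ∩ Ben ∩ Vera ∩ Callum ∩ Esperanza: 08:30-09:30, 12:30-13:30, 14:30-16:00.
Those are the intersection windows.
The longest is 14:30-16:00 at 90 minutes.

90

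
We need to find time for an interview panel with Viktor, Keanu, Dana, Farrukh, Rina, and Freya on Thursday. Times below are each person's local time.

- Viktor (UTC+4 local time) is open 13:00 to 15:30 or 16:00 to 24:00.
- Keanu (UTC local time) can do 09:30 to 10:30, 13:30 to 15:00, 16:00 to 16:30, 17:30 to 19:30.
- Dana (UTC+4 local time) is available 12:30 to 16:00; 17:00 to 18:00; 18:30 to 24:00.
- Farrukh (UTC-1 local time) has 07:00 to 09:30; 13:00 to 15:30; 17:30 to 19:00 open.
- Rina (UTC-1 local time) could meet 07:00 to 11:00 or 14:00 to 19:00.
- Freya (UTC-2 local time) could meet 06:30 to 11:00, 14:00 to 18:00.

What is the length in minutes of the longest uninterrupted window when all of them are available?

60

Viktor in UTC: 09:00-11:30, 12:00-20:00 (subtract 4h to convert from UTC+4).
Keanu in UTC: 09:30-10:30, 13:30-15:00, 16:00-16:30, 17:30-19:30.
Dana in UTC: 08:30-12:00, 13:00-14:00, 14:30-20:00 (subtract 4h to convert from UTC+4).
Farrukh in UTC: 08:00-10:30, 14:00-16:30, 18:30-20:00 (add 1h to convert from UTC-1).
Rina in UTC: 08:00-12:00, 15:00-20:00 (add 1h to convert from UTC-1).
Freya in UTC: 08:30-13:00, 16:00-20:00 (add 2h to convert from UTC-2).
Viktor ∩ Keanu: 09:30-10:30, 13:30-15:00, 16:00-16:30, 17:30-19:30.
Viktor ∩ Keanu ∩ Dana: 09:30-10:30, 13:30-14:00, 14:30-15:00, 16:00-16:30, 17:30-19:30.
Viktor ∩ Keanu ∩ Dana ∩ Farrukh: 09:30-10:30, 14:30-15:00, 16:00-16:30, 18:30-19:30.
Viktor ∩ Keanu ∩ Dana ∩ Farrukh ∩ Rina: 09:30-10:30, 16:00-16:30, 18:30-19:30.
Viktor ∩ Keanu ∩ Dana ∩ Farrukh ∩ Rina ∩ Freya: 09:30-10:30, 16:00-16:30, 18:30-19:30.
The longest is 09:30-10:30 at 60 minutes.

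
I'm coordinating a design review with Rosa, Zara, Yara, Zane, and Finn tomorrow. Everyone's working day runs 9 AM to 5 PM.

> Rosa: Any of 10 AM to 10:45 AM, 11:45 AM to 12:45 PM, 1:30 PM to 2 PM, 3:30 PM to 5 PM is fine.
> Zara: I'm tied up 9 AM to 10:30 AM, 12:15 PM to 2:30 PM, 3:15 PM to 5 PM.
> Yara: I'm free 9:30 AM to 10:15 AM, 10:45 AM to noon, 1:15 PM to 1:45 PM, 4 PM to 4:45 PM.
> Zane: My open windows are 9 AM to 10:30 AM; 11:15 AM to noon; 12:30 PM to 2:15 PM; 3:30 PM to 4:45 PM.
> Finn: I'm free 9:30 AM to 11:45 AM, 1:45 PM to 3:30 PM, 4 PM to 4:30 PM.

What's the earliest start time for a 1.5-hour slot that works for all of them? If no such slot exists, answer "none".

none

Rosa free: 10:00-10:45, 11:45-12:45, 13:30-14:00, 15:30-17:00.
Zara free: 10:30-12:15, 14:30-15:15 (invert busy blocks within the working day).
Yara free: 09:30-10:15, 10:45-12:00, 13:15-13:45, 16:00-16:45.
Zane free: 09:00-10:30, 11:15-12:00, 12:30-14:15, 15:30-16:45.
Finn free: 09:30-11:45, 13:45-15:30, 16:00-16:30.
Rosa ∩ Zara: 10:30-10:45, 11:45-12:15.
Rosa ∩ Zara ∩ Yara: 11:45-12:00.
Rosa ∩ Zara ∩ Yara ∩ Zane: 11:45-12:00.
Rosa ∩ Zara ∩ Yara ∩ Zane ∩ Finn: ∅.
There is no time when everyone is free.
No common window is at least 90 minutes long.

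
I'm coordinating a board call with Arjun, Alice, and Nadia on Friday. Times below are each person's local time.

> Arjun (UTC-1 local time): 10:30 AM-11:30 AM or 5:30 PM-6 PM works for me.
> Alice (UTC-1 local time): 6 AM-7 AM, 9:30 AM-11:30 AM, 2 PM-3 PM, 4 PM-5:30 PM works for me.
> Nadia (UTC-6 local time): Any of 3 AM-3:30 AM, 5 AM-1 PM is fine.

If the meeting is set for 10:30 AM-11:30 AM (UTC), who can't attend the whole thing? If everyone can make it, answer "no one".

Arjun, Nadia

Arjun in UTC: 11:30-12:30, 18:30-19:00 (add 1h to convert from UTC-1).
Alice in UTC: 07:00-08:00, 10:30-12:30, 15:00-16:00, 17:00-18:30 (add 1h to convert from UTC-1).
Nadia in UTC: 09:00-09:30, 11:00-19:00 (add 6h to convert from UTC-6).
Arjun: not fully free for 10:30-11:30. Alice: free for 10:30-11:30. Nadia: not fully free for 10:30-11:30.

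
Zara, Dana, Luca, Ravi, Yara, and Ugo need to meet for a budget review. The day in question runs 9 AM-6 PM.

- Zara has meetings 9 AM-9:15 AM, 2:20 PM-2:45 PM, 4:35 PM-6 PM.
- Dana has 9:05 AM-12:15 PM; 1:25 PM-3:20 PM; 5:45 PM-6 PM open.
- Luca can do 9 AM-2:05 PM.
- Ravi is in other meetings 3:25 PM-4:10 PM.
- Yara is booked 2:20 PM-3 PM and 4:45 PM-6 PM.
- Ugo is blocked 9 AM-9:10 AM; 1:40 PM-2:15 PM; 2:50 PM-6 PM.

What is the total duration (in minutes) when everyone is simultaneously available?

Zara free: 09:15-14:20, 14:45-16:35 (invert busy blocks within the working day).
Dana free: 09:05-12:15, 13:25-15:20, 17:45-18:00.
Luca free: 09:00-14:05.
Ravi free: 09:00-15:25, 16:10-18:00 (invert busy blocks within the working day).
Yara free: 09:00-14:20, 15:00-16:45 (invert busy blocks within the working day).
Ugo free: 09:10-13:40, 14:15-14:50 (invert busy blocks within the working day).
Zara ∩ Dana: 09:15-12:15, 13:25-14:20, 14:45-15:20.
Zara ∩ Dana ∩ Luca: 09:15-12:15, 13:25-14:05.
Zara ∩ Dana ∩ Luca ∩ Ravi: 09:15-12:15, 13:25-14:05.
Zara ∩ Dana ∩ Luca ∩ Ravi ∩ Yara: 09:15-12:15, 13:25-14:05.
Zara ∩ Dana ∩ Luca ∩ Ravi ∩ Yara ∩ Ugo: 09:15-12:15, 13:25-13:40.
So the common availability across everyone is 09:15-12:15, 13:25-13:40.
Summing the common windows: 180 + 15 = 195 minutes.

195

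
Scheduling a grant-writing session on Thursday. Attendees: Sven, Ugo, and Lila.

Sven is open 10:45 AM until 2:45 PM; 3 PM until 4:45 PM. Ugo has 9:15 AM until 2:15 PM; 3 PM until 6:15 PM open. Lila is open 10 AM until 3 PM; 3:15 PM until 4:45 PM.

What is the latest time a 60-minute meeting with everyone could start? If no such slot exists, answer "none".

15:45

Sven ∩ Ugo: 10:45-14:15, 15:00-16:45.
Sven ∩ Ugo ∩ Lila: 10:45-14:15, 15:15-16:45.
Those are the intersection windows.
The last common window of at least 60 minutes is 15:15-16:45; a 60-minute meeting can start as late as 15:45 and still end by 16:45.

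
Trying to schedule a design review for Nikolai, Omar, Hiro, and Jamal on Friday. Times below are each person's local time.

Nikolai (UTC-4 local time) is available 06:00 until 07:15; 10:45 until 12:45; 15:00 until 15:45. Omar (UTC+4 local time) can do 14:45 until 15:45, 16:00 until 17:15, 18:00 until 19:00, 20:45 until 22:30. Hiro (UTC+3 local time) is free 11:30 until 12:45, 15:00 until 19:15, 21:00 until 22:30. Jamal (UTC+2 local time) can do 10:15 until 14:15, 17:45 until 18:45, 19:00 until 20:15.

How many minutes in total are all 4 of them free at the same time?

Nikolai in UTC: 10:00-11:15, 14:45-16:45, 19:00-19:45 (add 4h to convert from UTC-4).
Omar in UTC: 10:45-11:45, 12:00-13:15, 14:00-15:00, 16:45-18:30 (subtract 4h to convert from UTC+4).
Hiro in UTC: 08:30-09:45, 12:00-16:15, 18:00-19:30 (subtract 3h to convert from UTC+3).
Jamal in UTC: 08:15-12:15, 15:45-16:45, 17:00-18:15 (subtract 2h to convert from UTC+2).
Nikolai ∩ Omar: 10:45-11:15, 14:45-15:00.
Nikolai ∩ Omar ∩ Hiro: 14:45-15:00.
Nikolai ∩ Omar ∩ Hiro ∩ Jamal: ∅.
There is no time when everyone is free.
There is no common window, so the total is 0 minutes.

0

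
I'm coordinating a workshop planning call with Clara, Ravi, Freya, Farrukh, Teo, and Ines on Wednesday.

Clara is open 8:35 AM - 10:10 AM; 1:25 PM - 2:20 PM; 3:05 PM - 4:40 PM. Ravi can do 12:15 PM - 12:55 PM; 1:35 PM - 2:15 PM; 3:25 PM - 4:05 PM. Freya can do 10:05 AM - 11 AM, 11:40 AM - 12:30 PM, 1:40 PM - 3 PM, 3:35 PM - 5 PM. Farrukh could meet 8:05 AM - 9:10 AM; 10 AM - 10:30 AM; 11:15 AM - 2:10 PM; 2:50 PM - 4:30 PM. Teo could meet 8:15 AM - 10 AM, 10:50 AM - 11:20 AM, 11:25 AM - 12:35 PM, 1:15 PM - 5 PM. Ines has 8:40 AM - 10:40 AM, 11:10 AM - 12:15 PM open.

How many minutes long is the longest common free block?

Clara ∩ Ravi: 13:35-14:15, 15:25-16:05.
Clara ∩ Ravi ∩ Freya: 13:40-14:15, 15:35-16:05.
Clara ∩ Ravi ∩ Freya ∩ Farrukh: 13:40-14:10, 15:35-16:05.
Clara ∩ Ravi ∩ Freya ∩ Farrukh ∩ Teo: 13:40-14:10, 15:35-16:05.
Clara ∩ Ravi ∩ Freya ∩ Farrukh ∩ Teo ∩ Ines: ∅.
There is no time when everyone is free.
No common window exists, so the longest block is 0 minutes.

0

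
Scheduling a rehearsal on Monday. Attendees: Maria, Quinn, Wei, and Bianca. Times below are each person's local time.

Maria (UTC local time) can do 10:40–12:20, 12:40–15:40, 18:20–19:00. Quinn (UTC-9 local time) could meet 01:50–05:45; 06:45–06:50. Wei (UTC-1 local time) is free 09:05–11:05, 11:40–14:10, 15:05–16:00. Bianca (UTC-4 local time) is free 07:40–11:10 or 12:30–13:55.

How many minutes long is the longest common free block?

Maria in UTC: 10:40-12:20, 12:40-15:40, 18:20-19:00.
Quinn in UTC: 10:50-14:45, 15:45-15:50 (add 9h to convert from UTC-9).
Wei in UTC: 10:05-12:05, 12:40-15:10, 16:05-17:00 (add 1h to convert from UTC-1).
Bianca in UTC: 11:40-15:10, 16:30-17:55 (add 4h to convert from UTC-4).
Maria ∩ Quinn: 10:50-12:20, 12:40-14:45.
Maria ∩ Quinn ∩ Wei: 10:50-12:05, 12:40-14:45.
Maria ∩ Quinn ∩ Wei ∩ Bianca: 11:40-12:05, 12:40-14:45.
The longest is 12:40-14:45 at 125 minutes.

125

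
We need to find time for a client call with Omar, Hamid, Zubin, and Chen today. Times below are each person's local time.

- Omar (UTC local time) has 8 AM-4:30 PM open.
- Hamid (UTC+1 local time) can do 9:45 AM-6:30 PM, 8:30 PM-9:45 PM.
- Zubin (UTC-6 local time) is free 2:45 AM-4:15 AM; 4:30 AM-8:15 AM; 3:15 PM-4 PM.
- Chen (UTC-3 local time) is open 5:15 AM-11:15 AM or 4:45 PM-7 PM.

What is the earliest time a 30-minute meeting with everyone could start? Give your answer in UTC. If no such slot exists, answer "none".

08:45

Omar in UTC: 08:00-16:30.
Hamid in UTC: 08:45-17:30, 19:30-20:45 (subtract 1h to convert from UTC+1).
Zubin in UTC: 08:45-10:15, 10:30-14:15, 21:15-22:00 (add 6h to convert from UTC-6).
Chen in UTC: 08:15-14:15, 19:45-22:00 (add 3h to convert from UTC-3).
Omar ∩ Hamid: 08:45-16:30.
Omar ∩ Hamid ∩ Zubin: 08:45-10:15, 10:30-14:15.
Omar ∩ Hamid ∩ Zubin ∩ Chen: 08:45-10:15, 10:30-14:15.
So the common availability across everyone is 08:45-10:15, 10:30-14:15.
The first common window of at least 30 minutes is 08:45-10:15, so the earliest start is 08:45.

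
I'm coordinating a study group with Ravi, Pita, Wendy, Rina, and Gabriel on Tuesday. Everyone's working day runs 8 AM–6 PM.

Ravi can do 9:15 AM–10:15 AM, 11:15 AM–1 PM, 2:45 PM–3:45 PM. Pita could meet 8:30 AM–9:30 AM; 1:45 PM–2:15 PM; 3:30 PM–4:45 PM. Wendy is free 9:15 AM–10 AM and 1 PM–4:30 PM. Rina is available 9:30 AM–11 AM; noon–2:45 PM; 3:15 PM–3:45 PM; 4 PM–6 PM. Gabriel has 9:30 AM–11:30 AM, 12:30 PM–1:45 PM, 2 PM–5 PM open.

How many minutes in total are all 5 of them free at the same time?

Ravi ∩ Pita: 09:15-09:30, 15:30-15:45.
Ravi ∩ Pita ∩ Wendy: 09:15-09:30, 15:30-15:45.
Ravi ∩ Pita ∩ Wendy ∩ Rina: 15:30-15:45.
Ravi ∩ Pita ∩ Wendy ∩ Rina ∩ Gabriel: 15:30-15:45.
That's a single block of 15 minutes.

15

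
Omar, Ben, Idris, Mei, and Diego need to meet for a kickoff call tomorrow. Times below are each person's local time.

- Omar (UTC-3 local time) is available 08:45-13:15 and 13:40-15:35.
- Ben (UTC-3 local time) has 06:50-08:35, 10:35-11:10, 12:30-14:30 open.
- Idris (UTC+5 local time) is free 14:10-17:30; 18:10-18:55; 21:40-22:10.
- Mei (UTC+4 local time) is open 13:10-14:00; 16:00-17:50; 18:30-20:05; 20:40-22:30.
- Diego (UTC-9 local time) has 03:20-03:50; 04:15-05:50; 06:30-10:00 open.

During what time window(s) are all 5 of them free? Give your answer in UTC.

13:35-13:50, 16:40-17:10

Omar in UTC: 11:45-16:15, 16:40-18:35 (add 3h to convert from UTC-3).
Ben in UTC: 09:50-11:35, 13:35-14:10, 15:30-17:30 (add 3h to convert from UTC-3).
Idris in UTC: 09:10-12:30, 13:10-13:55, 16:40-17:10 (subtract 5h to convert from UTC+5).
Mei in UTC: 09:10-10:00, 12:00-13:50, 14:30-16:05, 16:40-18:30 (subtract 4h to convert from UTC+4).
Diego in UTC: 12:20-12:50, 13:15-14:50, 15:30-19:00 (add 9h to convert from UTC-9).
Omar ∩ Ben: 13:35-14:10, 15:30-16:15, 16:40-17:30.
Omar ∩ Ben ∩ Idris: 13:35-13:55, 16:40-17:10.
Omar ∩ Ben ∩ Idris ∩ Mei: 13:35-13:50, 16:40-17:10.
Omar ∩ Ben ∩ Idris ∩ Mei ∩ Diego: 13:35-13:50, 16:40-17:10.
So the common availability across everyone is 13:35-13:50, 16:40-17:10.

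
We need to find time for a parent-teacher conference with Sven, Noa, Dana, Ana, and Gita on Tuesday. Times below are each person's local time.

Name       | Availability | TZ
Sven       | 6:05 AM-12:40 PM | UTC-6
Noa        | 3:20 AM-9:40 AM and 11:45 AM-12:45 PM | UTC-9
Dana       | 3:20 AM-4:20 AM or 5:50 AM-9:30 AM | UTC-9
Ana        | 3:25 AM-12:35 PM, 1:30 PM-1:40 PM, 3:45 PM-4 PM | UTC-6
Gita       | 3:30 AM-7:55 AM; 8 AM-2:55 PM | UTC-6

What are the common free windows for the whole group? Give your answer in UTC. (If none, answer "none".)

Sven in UTC: 12:05-18:40 (add 6h to convert from UTC-6).
Noa in UTC: 12:20-18:40, 20:45-21:45 (add 9h to convert from UTC-9).
Dana in UTC: 12:20-13:20, 14:50-18:30 (add 9h to convert from UTC-9).
Ana in UTC: 09:25-18:35, 19:30-19:40, 21:45-22:00 (add 6h to convert from UTC-6).
Gita in UTC: 09:30-13:55, 14:00-20:55 (add 6h to convert from UTC-6).
Sven ∩ Noa: 12:20-18:40.
Sven ∩ Noa ∩ Dana: 12:20-13:20, 14:50-18:30.
Sven ∩ Noa ∩ Dana ∩ Ana: 12:20-13:20, 14:50-18:30.
Sven ∩ Noa ∩ Dana ∩ Ana ∩ Gita: 12:20-13:20, 14:50-18:30.

12:20-13:20, 14:50-18:30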